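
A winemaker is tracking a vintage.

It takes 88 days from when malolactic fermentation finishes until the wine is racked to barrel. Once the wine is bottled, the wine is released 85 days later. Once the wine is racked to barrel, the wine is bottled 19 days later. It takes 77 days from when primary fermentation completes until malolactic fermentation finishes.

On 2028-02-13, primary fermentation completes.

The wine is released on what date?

2028-11-08

Primary fermentation completes: Feb 13, 2028.
Malolactic fermentation finishes: Feb 13, 2028 + 77 days = Apr 30, 2028.
The wine is racked to barrel: Apr 30, 2028 + 88 days = Jul 27, 2028.
The wine is bottled: Jul 27, 2028 + 19 days = Aug 15, 2028.
The wine is released: Aug 15, 2028 + 85 days = Nov 8, 2028.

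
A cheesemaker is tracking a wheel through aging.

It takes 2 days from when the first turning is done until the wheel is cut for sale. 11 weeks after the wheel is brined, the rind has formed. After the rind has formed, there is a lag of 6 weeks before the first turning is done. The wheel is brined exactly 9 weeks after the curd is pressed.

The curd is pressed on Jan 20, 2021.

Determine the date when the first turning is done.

The curd is pressed: Jan 20, 2021.
The wheel is brined: Jan 20, 2021 + 9 weeks = Mar 24, 2021.
The rind has formed: Mar 24, 2021 + 11 weeks = Jun 9, 2021.
The first turning is done: Jun 9, 2021 + 6 weeks = Jul 21, 2021.

Jul 21, 2021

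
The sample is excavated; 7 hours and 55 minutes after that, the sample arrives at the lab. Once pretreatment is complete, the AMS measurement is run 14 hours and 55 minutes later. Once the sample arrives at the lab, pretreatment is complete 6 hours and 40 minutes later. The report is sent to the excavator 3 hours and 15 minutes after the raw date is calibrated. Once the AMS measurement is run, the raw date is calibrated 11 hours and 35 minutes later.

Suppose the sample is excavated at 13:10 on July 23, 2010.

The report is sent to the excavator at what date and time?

The sample is excavated: 13:10 Jul 23, 2010.
The sample arrives at the lab: 13:10 Jul 23, 2010 + 7h55m = 21:05 Jul 23, 2010.
Pretreatment is complete: 21:05 Jul 23, 2010 + 6h40m = 03:45 Jul 24, 2010.
The AMS measurement is run: 03:45 Jul 24, 2010 + 14h55m = 18:40 Jul 24, 2010.
The raw date is calibrated: 18:40 Jul 24, 2010 + 11h35m = 06:15 Jul 25, 2010.
The report is sent to the excavator: 06:15 Jul 25, 2010 + 3h15m = 09:30 Jul 25, 2010.

09:30 on July 25, 2010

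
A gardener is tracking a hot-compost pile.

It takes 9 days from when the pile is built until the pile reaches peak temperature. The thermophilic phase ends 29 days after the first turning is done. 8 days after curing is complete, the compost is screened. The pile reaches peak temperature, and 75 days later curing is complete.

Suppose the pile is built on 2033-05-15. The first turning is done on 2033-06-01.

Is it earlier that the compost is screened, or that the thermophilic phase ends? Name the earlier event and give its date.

The pile is built: May 15, 2033.
The pile reaches peak temperature: May 15, 2033 + 9 days = May 24, 2033.
Curing is complete: May 24, 2033 + 75 days = Aug 7, 2033.
The compost is screened: Aug 7, 2033 + 8 days = Aug 15, 2033.
The first turning is done: Jun 1, 2033.
The thermophilic phase ends: Jun 1, 2033 + 29 days = Jun 30, 2033.
Comparing: the compost is screened on Aug 15, 2033 vs the thermophilic phase ends on Jun 30, 2033. Earlier: the thermophilic phase ends.

The thermophilic phase ends — 2033-06-30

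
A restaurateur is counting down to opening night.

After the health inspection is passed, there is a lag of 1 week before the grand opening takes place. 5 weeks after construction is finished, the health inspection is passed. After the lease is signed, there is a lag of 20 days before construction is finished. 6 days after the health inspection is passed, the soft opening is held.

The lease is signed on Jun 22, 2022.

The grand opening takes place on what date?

The lease is signed: Jun 22, 2022.
Construction is finished: Jun 22, 2022 + 20 days = Jul 12, 2022.
The health inspection is passed: Jul 12, 2022 + 5 weeks = Aug 16, 2022.
The grand opening takes place: Aug 16, 2022 + 1 week = Aug 23, 2022.

Aug 23, 2022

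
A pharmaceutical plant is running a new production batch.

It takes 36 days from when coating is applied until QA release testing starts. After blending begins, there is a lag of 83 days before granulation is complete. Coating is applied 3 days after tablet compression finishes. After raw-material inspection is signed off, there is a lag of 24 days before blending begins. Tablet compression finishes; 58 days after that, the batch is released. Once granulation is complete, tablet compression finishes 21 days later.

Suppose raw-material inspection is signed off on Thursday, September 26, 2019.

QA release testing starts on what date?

Raw-material inspection is signed off: Sep 26, 2019.
Blending begins: Sep 26, 2019 + 24 days = Oct 20, 2019.
Granulation is complete: Oct 20, 2019 + 83 days = Jan 11, 2020.
Tablet compression finishes: Jan 11, 2020 + 21 days = Feb 1, 2020.
Coating is applied: Feb 1, 2020 + 3 days = Feb 4, 2020.
QA release testing starts: Feb 4, 2020 + 36 days = Mar 11, 2020.

Wednesday, March 11, 2020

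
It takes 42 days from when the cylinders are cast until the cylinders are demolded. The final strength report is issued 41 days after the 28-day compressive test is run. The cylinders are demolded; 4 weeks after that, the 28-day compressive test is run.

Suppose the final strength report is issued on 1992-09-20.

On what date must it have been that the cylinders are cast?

1992-06-01

The final strength report is issued: Sep 20, 1992.
The 28-day compressive test is run: Sep 20, 1992 − 41 days = Aug 10, 1992.
The cylinders are demolded: Aug 10, 1992 − 4 weeks = Jul 13, 1992.
The cylinders are cast: Jul 13, 1992 − 42 days = Jun 1, 1992.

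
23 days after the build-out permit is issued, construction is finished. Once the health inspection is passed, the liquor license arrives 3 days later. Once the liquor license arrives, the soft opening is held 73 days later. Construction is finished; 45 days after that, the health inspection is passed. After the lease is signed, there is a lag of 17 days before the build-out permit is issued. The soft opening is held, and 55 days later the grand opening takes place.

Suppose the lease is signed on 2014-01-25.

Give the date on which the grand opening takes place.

The lease is signed: Jan 25, 2014.
The build-out permit is issued: Jan 25, 2014 + 17 days = Feb 11, 2014.
Construction is finished: Feb 11, 2014 + 23 days = Mar 6, 2014.
The health inspection is passed: Mar 6, 2014 + 45 days = Apr 20, 2014.
The liquor license arrives: Apr 20, 2014 + 3 days = Apr 23, 2014.
The soft opening is held: Apr 23, 2014 + 73 days = Jul 5, 2014.
The grand opening takes place: Jul 5, 2014 + 55 days = Aug 29, 2014.

2014-08-29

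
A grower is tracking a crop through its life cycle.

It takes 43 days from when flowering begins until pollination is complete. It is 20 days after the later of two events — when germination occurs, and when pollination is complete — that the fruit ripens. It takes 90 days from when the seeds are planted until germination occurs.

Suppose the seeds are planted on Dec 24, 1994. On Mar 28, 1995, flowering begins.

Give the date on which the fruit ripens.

May 30, 1995

The seeds are planted: Dec 24, 1994.
Germination occurs: Dec 24, 1994 + 90 days = Mar 24, 1995.
Flowering begins: Mar 28, 1995.
Pollination is complete: Mar 28, 1995 + 43 days = May 10, 1995.
Both prerequisites met — germination occurs (Mar 24, 1995), pollination is complete (May 10, 1995); the later is May 10, 1995.
The fruit ripens: May 10, 1995 + 20 days = May 30, 1995.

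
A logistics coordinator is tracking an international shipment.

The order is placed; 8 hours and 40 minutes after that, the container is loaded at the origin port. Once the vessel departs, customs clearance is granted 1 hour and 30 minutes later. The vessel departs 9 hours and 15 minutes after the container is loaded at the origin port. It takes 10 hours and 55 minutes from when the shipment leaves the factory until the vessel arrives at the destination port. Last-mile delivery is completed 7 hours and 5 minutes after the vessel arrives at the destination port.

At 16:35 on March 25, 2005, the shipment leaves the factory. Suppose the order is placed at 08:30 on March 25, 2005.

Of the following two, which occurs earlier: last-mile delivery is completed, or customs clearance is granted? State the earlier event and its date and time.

Customs clearance is granted — 03:55 on March 26, 2005

The shipment leaves the factory: 16:35 Mar 25, 2005.
The vessel arrives at the destination port: 16:35 Mar 25, 2005 + 10h55m = 03:30 Mar 26, 2005.
Last-mile delivery is completed: 03:30 Mar 26, 2005 + 7h05m = 10:35 Mar 26, 2005.
The order is placed: 08:30 Mar 25, 2005.
The container is loaded at the origin port: 08:30 Mar 25, 2005 + 8h40m = 17:10 Mar 25, 2005.
The vessel departs: 17:10 Mar 25, 2005 + 9h15m = 02:25 Mar 26, 2005.
Customs clearance is granted: 02:25 Mar 26, 2005 + 1h30m = 03:55 Mar 26, 2005.
Comparing: last-mile delivery is completed at 10:35 Mar 26, 2005 vs customs clearance is granted at 03:55 Mar 26, 2005. Earlier: customs clearance is granted.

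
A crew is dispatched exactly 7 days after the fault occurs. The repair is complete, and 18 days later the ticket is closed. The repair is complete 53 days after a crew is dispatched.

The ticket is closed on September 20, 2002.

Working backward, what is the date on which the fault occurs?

The ticket is closed: Sep 20, 2002.
The repair is complete: Sep 20, 2002 − 18 days = Sep 2, 2002.
A crew is dispatched: Sep 2, 2002 − 53 days = Jul 11, 2002.
The fault occurs: Jul 11, 2002 − 7 days = Jul 4, 2002.

July 4, 2002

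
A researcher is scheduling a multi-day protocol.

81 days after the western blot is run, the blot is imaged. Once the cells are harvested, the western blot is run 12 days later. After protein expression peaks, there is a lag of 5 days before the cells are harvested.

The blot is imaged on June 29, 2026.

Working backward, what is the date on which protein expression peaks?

March 23, 2026

The blot is imaged: Jun 29, 2026.
The western blot is run: Jun 29, 2026 − 81 days = Apr 9, 2026.
The cells are harvested: Apr 9, 2026 − 12 days = Mar 28, 2026.
Protein expression peaks: Mar 28, 2026 − 5 days = Mar 23, 2026.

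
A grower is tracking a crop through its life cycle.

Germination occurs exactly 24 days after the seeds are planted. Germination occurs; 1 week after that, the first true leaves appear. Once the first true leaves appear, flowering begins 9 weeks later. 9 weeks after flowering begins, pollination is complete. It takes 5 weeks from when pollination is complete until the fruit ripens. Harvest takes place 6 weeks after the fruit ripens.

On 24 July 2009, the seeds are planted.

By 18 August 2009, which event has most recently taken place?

The seeds are planted: Jul 24, 2009.
Germination occurs: Jul 24, 2009 + 24 days = Aug 17, 2009.
The first true leaves appear: Aug 17, 2009 + 1 week = Aug 24, 2009.
Flowering begins: Aug 24, 2009 + 9 weeks = Oct 26, 2009.
Pollination is complete: Oct 26, 2009 + 9 weeks = Dec 28, 2009.
The fruit ripens: Dec 28, 2009 + 5 weeks = Feb 1, 2010.
Harvest takes place: Feb 1, 2010 + 6 weeks = Mar 15, 2010.
Aug 18, 2009 falls between when germination occurs (Aug 17, 2009) and when the first true leaves appear (Aug 24, 2009).

Germination occurs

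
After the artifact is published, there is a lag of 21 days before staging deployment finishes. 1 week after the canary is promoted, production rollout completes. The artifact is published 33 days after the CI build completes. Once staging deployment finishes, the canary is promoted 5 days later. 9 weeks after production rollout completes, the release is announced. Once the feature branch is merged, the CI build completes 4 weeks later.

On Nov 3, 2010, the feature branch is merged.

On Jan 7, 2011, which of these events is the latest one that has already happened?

The feature branch is merged: Nov 3, 2010.
The CI build completes: Nov 3, 2010 + 4 weeks = Dec 1, 2010.
The artifact is published: Dec 1, 2010 + 33 days = Jan 3, 2011.
Staging deployment finishes: Jan 3, 2011 + 21 days = Jan 24, 2011.
The canary is promoted: Jan 24, 2011 + 5 days = Jan 29, 2011.
Production rollout completes: Jan 29, 2011 + 1 week = Feb 5, 2011.
The release is announced: Feb 5, 2011 + 9 weeks = Apr 9, 2011.
Jan 7, 2011 falls between when the artifact is published (Jan 3, 2011) and when staging deployment finishes (Jan 24, 2011).

The artifact is published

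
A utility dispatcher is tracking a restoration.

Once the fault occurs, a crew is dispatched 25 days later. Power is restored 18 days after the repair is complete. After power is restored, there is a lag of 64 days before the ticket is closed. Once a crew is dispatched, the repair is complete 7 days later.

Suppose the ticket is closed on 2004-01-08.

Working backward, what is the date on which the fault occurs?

The ticket is closed: Jan 8, 2004.
Power is restored: Jan 8, 2004 − 64 days = Nov 5, 2003.
The repair is complete: Nov 5, 2003 − 18 days = Oct 18, 2003.
A crew is dispatched: Oct 18, 2003 − 7 days = Oct 11, 2003.
The fault occurs: Oct 11, 2003 − 25 days = Sep 16, 2003.

2003-09-16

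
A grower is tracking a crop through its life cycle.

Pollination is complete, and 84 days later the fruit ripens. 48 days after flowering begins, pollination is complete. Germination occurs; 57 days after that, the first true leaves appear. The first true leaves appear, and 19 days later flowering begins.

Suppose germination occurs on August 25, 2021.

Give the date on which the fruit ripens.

March 21, 2022

Germination occurs: Aug 25, 2021.
The first true leaves appear: Aug 25, 2021 + 57 days = Oct 21, 2021.
Flowering begins: Oct 21, 2021 + 19 days = Nov 9, 2021.
Pollination is complete: Nov 9, 2021 + 48 days = Dec 27, 2021.
The fruit ripens: Dec 27, 2021 + 84 days = Mar 21, 2022.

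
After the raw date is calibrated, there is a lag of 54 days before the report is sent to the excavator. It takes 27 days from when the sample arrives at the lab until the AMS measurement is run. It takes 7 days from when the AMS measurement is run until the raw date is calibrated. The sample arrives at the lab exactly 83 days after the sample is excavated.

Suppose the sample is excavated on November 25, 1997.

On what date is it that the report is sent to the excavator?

May 15, 1998

The sample is excavated: Nov 25, 1997.
The sample arrives at the lab: Nov 25, 1997 + 83 days = Feb 16, 1998.
The AMS measurement is run: Feb 16, 1998 + 27 days = Mar 15, 1998.
The raw date is calibrated: Mar 15, 1998 + 7 days = Mar 22, 1998.
The report is sent to the excavator: Mar 22, 1998 + 54 days = May 15, 1998.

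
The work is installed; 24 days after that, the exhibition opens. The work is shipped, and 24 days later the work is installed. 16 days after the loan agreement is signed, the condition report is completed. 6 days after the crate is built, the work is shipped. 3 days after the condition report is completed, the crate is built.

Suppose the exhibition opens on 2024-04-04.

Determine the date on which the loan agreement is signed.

The exhibition opens: Apr 4, 2024.
The work is installed: Apr 4, 2024 − 24 days = Mar 11, 2024.
The work is shipped: Mar 11, 2024 − 24 days = Feb 16, 2024.
The crate is built: Feb 16, 2024 − 6 days = Feb 10, 2024.
The condition report is completed: Feb 10, 2024 − 3 days = Feb 7, 2024.
The loan agreement is signed: Feb 7, 2024 − 16 days = Jan 22, 2024.

2024-01-22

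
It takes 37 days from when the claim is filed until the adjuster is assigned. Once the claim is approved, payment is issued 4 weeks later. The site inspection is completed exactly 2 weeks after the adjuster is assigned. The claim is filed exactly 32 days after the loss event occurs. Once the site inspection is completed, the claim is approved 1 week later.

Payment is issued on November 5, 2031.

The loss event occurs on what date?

July 10, 2031

Payment is issued: Nov 5, 2031.
The claim is approved: Nov 5, 2031 − 4 weeks = Oct 8, 2031.
The site inspection is completed: Oct 8, 2031 − 1 week = Oct 1, 2031.
The adjuster is assigned: Oct 1, 2031 − 2 weeks = Sep 17, 2031.
The claim is filed: Sep 17, 2031 − 37 days = Aug 11, 2031.
The loss event occurs: Aug 11, 2031 − 32 days = Jul 10, 2031.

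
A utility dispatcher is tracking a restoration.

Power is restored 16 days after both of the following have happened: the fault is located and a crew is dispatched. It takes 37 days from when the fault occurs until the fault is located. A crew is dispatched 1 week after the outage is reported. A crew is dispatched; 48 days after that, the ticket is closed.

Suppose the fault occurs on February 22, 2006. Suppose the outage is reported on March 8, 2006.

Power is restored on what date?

April 16, 2006

The fault occurs: Feb 22, 2006.
The fault is located: Feb 22, 2006 + 37 days = Mar 31, 2006.
The outage is reported: Mar 8, 2006.
A crew is dispatched: Mar 8, 2006 + 1 week = Mar 15, 2006.
Both prerequisites met — the fault is located (Mar 31, 2006), a crew is dispatched (Mar 15, 2006); the later is Mar 31, 2006.
Power is restored: Mar 31, 2006 + 16 days = Apr 16, 2006.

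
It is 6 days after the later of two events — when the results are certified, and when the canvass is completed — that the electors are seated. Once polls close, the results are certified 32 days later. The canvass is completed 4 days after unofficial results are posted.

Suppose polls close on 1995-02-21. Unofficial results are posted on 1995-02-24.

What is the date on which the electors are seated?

Polls close: Feb 21, 1995.
The results are certified: Feb 21, 1995 + 32 days = Mar 25, 1995.
Unofficial results are posted: Feb 24, 1995.
The canvass is completed: Feb 24, 1995 + 4 days = Feb 28, 1995.
Both prerequisites met — the results are certified (Mar 25, 1995), the canvass is completed (Feb 28, 1995); the later is Mar 25, 1995.
The electors are seated: Mar 25, 1995 + 6 days = Mar 31, 1995.

1995-03-31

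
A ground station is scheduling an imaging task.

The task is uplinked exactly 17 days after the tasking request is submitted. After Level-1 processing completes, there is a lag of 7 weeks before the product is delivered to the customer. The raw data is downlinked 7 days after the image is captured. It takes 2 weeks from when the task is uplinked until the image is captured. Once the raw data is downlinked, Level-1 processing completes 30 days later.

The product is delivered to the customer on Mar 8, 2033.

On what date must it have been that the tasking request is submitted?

Nov 11, 2032

The product is delivered to the customer: Mar 8, 2033.
Level-1 processing completes: Mar 8, 2033 − 7 weeks = Jan 18, 2033.
The raw data is downlinked: Jan 18, 2033 − 30 days = Dec 19, 2032.
The image is captured: Dec 19, 2032 − 7 days = Dec 12, 2032.
The task is uplinked: Dec 12, 2032 − 2 weeks = Nov 28, 2032.
The tasking request is submitted: Nov 28, 2032 − 17 days = Nov 11, 2032.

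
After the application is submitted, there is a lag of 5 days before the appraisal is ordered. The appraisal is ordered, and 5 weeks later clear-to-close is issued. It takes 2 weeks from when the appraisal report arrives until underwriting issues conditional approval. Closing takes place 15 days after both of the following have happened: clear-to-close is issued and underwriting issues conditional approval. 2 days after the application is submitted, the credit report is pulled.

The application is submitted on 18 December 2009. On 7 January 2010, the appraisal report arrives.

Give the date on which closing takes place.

11 February 2010

The application is submitted: Dec 18, 2009.
The appraisal is ordered: Dec 18, 2009 + 5 days = Dec 23, 2009.
Clear-to-close is issued: Dec 23, 2009 + 5 weeks = Jan 27, 2010.
The appraisal report arrives: Jan 7, 2010.
Underwriting issues conditional approval: Jan 7, 2010 + 2 weeks = Jan 21, 2010.
Both prerequisites met — clear-to-close is issued (Jan 27, 2010), underwriting issues conditional approval (Jan 21, 2010); the later is Jan 27, 2010.
Closing takes place: Jan 27, 2010 + 15 days = Feb 11, 2010.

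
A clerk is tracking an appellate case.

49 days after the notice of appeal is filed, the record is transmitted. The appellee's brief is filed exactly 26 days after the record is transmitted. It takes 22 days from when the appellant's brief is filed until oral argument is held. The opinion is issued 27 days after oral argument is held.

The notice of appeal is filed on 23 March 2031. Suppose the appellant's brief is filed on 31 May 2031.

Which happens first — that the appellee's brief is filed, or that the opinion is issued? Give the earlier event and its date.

The appellee's brief is filed — 6 June 2031

The notice of appeal is filed: Mar 23, 2031.
The record is transmitted: Mar 23, 2031 + 49 days = May 11, 2031.
The appellee's brief is filed: May 11, 2031 + 26 days = Jun 6, 2031.
The appellant's brief is filed: May 31, 2031.
Oral argument is held: May 31, 2031 + 22 days = Jun 22, 2031.
The opinion is issued: Jun 22, 2031 + 27 days = Jul 19, 2031.
Comparing: the appellee's brief is filed on Jun 6, 2031 vs the opinion is issued on Jul 19, 2031. Earlier: the appellee's brief is filed.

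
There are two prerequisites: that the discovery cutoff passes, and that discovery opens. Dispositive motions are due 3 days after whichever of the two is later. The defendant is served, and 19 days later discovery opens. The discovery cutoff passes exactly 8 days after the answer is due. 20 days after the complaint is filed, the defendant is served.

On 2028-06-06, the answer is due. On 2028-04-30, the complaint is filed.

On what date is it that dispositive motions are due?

2028-06-17

The answer is due: Jun 6, 2028.
The discovery cutoff passes: Jun 6, 2028 + 8 days = Jun 14, 2028.
The complaint is filed: Apr 30, 2028.
The defendant is served: Apr 30, 2028 + 20 days = May 20, 2028.
Discovery opens: May 20, 2028 + 19 days = Jun 8, 2028.
Both prerequisites met — the discovery cutoff passes (Jun 14, 2028), discovery opens (Jun 8, 2028); the later is Jun 14, 2028.
Dispositive motions are due: Jun 14, 2028 + 3 days = Jun 17, 2028.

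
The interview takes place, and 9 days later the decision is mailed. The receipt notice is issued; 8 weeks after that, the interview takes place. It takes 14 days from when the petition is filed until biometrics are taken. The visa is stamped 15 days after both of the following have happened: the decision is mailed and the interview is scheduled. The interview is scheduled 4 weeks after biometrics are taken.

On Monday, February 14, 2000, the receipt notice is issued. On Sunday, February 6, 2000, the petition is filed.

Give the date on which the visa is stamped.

The receipt notice is issued: Feb 14, 2000.
The interview takes place: Feb 14, 2000 + 8 weeks = Apr 10, 2000.
The decision is mailed: Apr 10, 2000 + 9 days = Apr 19, 2000.
The petition is filed: Feb 6, 2000.
Biometrics are taken: Feb 6, 2000 + 14 days = Feb 20, 2000.
The interview is scheduled: Feb 20, 2000 + 4 weeks = Mar 19, 2000.
Both prerequisites met — the decision is mailed (Apr 19, 2000), the interview is scheduled (Mar 19, 2000); the later is Apr 19, 2000.
The visa is stamped: Apr 19, 2000 + 15 days = May 4, 2000.

Thursday, May 4, 2000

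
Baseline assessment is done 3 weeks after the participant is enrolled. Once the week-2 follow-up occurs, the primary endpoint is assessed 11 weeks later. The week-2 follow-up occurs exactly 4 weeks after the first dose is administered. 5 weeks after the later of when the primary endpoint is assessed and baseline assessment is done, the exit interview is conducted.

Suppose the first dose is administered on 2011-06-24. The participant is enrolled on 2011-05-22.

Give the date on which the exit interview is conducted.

The first dose is administered: Jun 24, 2011.
The week-2 follow-up occurs: Jun 24, 2011 + 4 weeks = Jul 22, 2011.
The primary endpoint is assessed: Jul 22, 2011 + 11 weeks = Oct 7, 2011.
The participant is enrolled: May 22, 2011.
Baseline assessment is done: May 22, 2011 + 3 weeks = Jun 12, 2011.
Both prerequisites met — the primary endpoint is assessed (Oct 7, 2011), baseline assessment is done (Jun 12, 2011); the later is Oct 7, 2011.
The exit interview is conducted: Oct 7, 2011 + 5 weeks = Nov 11, 2011.

2011-11-11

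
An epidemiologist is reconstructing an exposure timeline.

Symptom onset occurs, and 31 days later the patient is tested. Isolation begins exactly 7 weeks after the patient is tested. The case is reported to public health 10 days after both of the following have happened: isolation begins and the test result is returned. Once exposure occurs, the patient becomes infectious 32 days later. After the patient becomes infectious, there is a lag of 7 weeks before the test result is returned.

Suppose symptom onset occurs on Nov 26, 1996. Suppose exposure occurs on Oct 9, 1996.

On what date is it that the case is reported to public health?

Symptom onset occurs: Nov 26, 1996.
The patient is tested: Nov 26, 1996 + 31 days = Dec 27, 1996.
Isolation begins: Dec 27, 1996 + 7 weeks = Feb 14, 1997.
Exposure occurs: Oct 9, 1996.
The patient becomes infectious: Oct 9, 1996 + 32 days = Nov 10, 1996.
The test result is returned: Nov 10, 1996 + 7 weeks = Dec 29, 1996.
Both prerequisites met — isolation begins (Feb 14, 1997), the test result is returned (Dec 29, 1996); the later is Feb 14, 1997.
The case is reported to public health: Feb 14, 1997 + 10 days = Feb 24, 1997.

Feb 24, 1997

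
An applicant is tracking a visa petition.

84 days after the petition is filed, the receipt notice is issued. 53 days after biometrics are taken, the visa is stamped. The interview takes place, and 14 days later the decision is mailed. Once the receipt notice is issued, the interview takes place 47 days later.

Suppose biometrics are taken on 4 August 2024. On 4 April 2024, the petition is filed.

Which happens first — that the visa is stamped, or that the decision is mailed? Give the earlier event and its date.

The decision is mailed — 27 August 2024

Biometrics are taken: Aug 4, 2024.
The visa is stamped: Aug 4, 2024 + 53 days = Sep 26, 2024.
The petition is filed: Apr 4, 2024.
The receipt notice is issued: Apr 4, 2024 + 84 days = Jun 27, 2024.
The interview takes place: Jun 27, 2024 + 47 days = Aug 13, 2024.
The decision is mailed: Aug 13, 2024 + 14 days = Aug 27, 2024.
Comparing: the visa is stamped on Sep 26, 2024 vs the decision is mailed on Aug 27, 2024. Earlier: the decision is mailed.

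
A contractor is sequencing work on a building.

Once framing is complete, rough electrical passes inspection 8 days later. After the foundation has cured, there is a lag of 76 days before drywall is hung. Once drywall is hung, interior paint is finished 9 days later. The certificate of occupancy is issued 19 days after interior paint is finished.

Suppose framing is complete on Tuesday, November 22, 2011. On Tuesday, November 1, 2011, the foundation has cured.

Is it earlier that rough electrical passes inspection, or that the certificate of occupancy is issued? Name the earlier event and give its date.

Framing is complete: Nov 22, 2011.
Rough electrical passes inspection: Nov 22, 2011 + 8 days = Nov 30, 2011.
The foundation has cured: Nov 1, 2011.
Drywall is hung: Nov 1, 2011 + 76 days = Jan 16, 2012.
Interior paint is finished: Jan 16, 2012 + 9 days = Jan 25, 2012.
The certificate of occupancy is issued: Jan 25, 2012 + 19 days = Feb 13, 2012.
Comparing: rough electrical passes inspection on Nov 30, 2011 vs the certificate of occupancy is issued on Feb 13, 2012. Earlier: rough electrical passes inspection.

Rough electrical passes inspection — Wednesday, November 30, 2011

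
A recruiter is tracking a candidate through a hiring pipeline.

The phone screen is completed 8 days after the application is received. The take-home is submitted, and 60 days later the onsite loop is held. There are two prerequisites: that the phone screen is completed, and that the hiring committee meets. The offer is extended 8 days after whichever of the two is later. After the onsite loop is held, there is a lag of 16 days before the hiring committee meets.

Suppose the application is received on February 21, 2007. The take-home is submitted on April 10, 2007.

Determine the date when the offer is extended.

The application is received: Feb 21, 2007.
The phone screen is completed: Feb 21, 2007 + 8 days = Mar 1, 2007.
The take-home is submitted: Apr 10, 2007.
The onsite loop is held: Apr 10, 2007 + 60 days = Jun 9, 2007.
The hiring committee meets: Jun 9, 2007 + 16 days = Jun 25, 2007.
Both prerequisites met — the phone screen is completed (Mar 1, 2007), the hiring committee meets (Jun 25, 2007); the later is Jun 25, 2007.
The offer is extended: Jun 25, 2007 + 8 days = Jul 3, 2007.

July 3, 2007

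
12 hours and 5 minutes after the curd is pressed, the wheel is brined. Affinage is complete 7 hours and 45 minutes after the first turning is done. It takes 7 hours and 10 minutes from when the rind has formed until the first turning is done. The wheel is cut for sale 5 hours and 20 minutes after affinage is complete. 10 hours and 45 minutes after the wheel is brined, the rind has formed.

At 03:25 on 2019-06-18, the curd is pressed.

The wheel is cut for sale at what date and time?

The curd is pressed: 03:25 Jun 18, 2019.
The wheel is brined: 03:25 Jun 18, 2019 + 12h05m = 15:30 Jun 18, 2019.
The rind has formed: 15:30 Jun 18, 2019 + 10h45m = 02:15 Jun 19, 2019.
The first turning is done: 02:15 Jun 19, 2019 + 7h10m = 09:25 Jun 19, 2019.
Affinage is complete: 09:25 Jun 19, 2019 + 7h45m = 17:10 Jun 19, 2019.
The wheel is cut for sale: 17:10 Jun 19, 2019 + 5h20m = 22:30 Jun 19, 2019.

22:30 on 2019-06-19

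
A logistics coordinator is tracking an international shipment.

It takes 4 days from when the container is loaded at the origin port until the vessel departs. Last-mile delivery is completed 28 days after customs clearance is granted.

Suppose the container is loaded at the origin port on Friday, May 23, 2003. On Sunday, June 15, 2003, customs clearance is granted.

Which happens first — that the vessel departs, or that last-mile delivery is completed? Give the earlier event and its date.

The vessel departs — Tuesday, May 27, 2003

The container is loaded at the origin port: May 23, 2003.
The vessel departs: May 23, 2003 + 4 days = May 27, 2003.
Customs clearance is granted: Jun 15, 2003.
Last-mile delivery is completed: Jun 15, 2003 + 28 days = Jul 13, 2003.
Comparing: the vessel departs on May 27, 2003 vs last-mile delivery is completed on Jul 13, 2003. Earlier: the vessel departs.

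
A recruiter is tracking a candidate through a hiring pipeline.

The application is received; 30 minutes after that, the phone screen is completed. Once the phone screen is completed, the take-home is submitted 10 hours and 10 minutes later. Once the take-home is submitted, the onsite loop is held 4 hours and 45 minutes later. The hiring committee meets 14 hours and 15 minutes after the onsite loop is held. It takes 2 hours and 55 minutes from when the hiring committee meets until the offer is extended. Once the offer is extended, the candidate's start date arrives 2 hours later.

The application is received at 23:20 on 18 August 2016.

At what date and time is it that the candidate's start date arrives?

09:55 on 20 August 2016

The application is received: 23:20 Aug 18, 2016.
The phone screen is completed: 23:20 Aug 18, 2016 + 30m = 23:50 Aug 18, 2016.
The take-home is submitted: 23:50 Aug 18, 2016 + 10h10m = 10:00 Aug 19, 2016.
The onsite loop is held: 10:00 Aug 19, 2016 + 4h45m = 14:45 Aug 19, 2016.
The hiring committee meets: 14:45 Aug 19, 2016 + 14h15m = 05:00 Aug 20, 2016.
The offer is extended: 05:00 Aug 20, 2016 + 2h55m = 07:55 Aug 20, 2016.
The candidate's start date arrives: 07:55 Aug 20, 2016 + 2h = 09:55 Aug 20, 2016.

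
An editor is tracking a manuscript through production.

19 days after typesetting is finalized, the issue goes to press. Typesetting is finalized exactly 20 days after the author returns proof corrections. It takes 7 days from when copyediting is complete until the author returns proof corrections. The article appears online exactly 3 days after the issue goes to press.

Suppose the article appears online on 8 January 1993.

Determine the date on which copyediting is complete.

20 November 1992

The article appears online: Jan 8, 1993.
The issue goes to press: Jan 8, 1993 − 3 days = Jan 5, 1993.
Typesetting is finalized: Jan 5, 1993 − 19 days = Dec 17, 1992.
The author returns proof corrections: Dec 17, 1992 − 20 days = Nov 27, 1992.
Copyediting is complete: Nov 27, 1992 − 7 days = Nov 20, 1992.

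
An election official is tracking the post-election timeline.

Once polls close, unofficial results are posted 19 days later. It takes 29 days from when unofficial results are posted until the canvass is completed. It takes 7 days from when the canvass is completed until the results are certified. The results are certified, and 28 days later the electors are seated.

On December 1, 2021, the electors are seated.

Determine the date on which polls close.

September 9, 2021

The electors are seated: Dec 1, 2021.
The results are certified: Dec 1, 2021 − 28 days = Nov 3, 2021.
The canvass is completed: Nov 3, 2021 − 7 days = Oct 27, 2021.
Unofficial results are posted: Oct 27, 2021 − 29 days = Sep 28, 2021.
Polls close: Sep 28, 2021 − 19 days = Sep 9, 2021.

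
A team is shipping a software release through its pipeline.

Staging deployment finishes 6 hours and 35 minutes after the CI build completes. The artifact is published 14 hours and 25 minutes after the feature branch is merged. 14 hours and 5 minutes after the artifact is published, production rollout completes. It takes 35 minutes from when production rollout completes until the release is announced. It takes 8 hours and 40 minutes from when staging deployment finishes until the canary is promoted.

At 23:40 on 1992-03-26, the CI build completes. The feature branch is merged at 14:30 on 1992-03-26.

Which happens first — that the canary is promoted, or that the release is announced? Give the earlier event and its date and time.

The canary is promoted — 14:55 on 1992-03-27

The CI build completes: 23:40 Mar 26, 1992.
Staging deployment finishes: 23:40 Mar 26, 1992 + 6h35m = 06:15 Mar 27, 1992.
The canary is promoted: 06:15 Mar 27, 1992 + 8h40m = 14:55 Mar 27, 1992.
The feature branch is merged: 14:30 Mar 26, 1992.
The artifact is published: 14:30 Mar 26, 1992 + 14h25m = 04:55 Mar 27, 1992.
Production rollout completes: 04:55 Mar 27, 1992 + 14h05m = 19:00 Mar 27, 1992.
The release is announced: 19:00 Mar 27, 1992 + 35m = 19:35 Mar 27, 1992.
Comparing: the canary is promoted at 14:55 Mar 27, 1992 vs the release is announced at 19:35 Mar 27, 1992. Earlier: the canary is promoted.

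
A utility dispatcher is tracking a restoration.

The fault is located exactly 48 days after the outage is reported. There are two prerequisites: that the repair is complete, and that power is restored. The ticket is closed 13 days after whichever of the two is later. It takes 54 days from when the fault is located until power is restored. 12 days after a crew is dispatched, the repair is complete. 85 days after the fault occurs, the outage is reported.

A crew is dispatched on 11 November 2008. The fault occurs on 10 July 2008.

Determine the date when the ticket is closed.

26 January 2009

A crew is dispatched: Nov 11, 2008.
The repair is complete: Nov 11, 2008 + 12 days = Nov 23, 2008.
The fault occurs: Jul 10, 2008.
The outage is reported: Jul 10, 2008 + 85 days = Oct 3, 2008.
The fault is located: Oct 3, 2008 + 48 days = Nov 20, 2008.
Power is restored: Nov 20, 2008 + 54 days = Jan 13, 2009.
Both prerequisites met — the repair is complete (Nov 23, 2008), power is restored (Jan 13, 2009); the later is Jan 13, 2009.
The ticket is closed: Jan 13, 2009 + 13 days = Jan 26, 2009.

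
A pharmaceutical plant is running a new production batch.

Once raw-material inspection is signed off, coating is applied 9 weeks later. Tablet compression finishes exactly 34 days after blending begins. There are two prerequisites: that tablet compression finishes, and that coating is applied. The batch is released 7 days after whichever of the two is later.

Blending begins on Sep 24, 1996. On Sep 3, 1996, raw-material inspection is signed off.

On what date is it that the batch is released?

Nov 12, 1996

Blending begins: Sep 24, 1996.
Tablet compression finishes: Sep 24, 1996 + 34 days = Oct 28, 1996.
Raw-material inspection is signed off: Sep 3, 1996.
Coating is applied: Sep 3, 1996 + 9 weeks = Nov 5, 1996.
Both prerequisites met — tablet compression finishes (Oct 28, 1996), coating is applied (Nov 5, 1996); the later is Nov 5, 1996.
The batch is released: Nov 5, 1996 + 7 days = Nov 12, 1996.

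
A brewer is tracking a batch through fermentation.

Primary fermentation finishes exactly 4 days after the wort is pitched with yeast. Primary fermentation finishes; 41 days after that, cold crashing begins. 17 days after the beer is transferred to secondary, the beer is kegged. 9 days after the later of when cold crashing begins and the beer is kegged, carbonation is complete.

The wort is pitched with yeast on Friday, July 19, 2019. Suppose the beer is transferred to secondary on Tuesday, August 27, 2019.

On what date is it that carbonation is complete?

The wort is pitched with yeast: Jul 19, 2019.
Primary fermentation finishes: Jul 19, 2019 + 4 days = Jul 23, 2019.
Cold crashing begins: Jul 23, 2019 + 41 days = Sep 2, 2019.
The beer is transferred to secondary: Aug 27, 2019.
The beer is kegged: Aug 27, 2019 + 17 days = Sep 13, 2019.
Both prerequisites met — cold crashing begins (Sep 2, 2019), the beer is kegged (Sep 13, 2019); the later is Sep 13, 2019.
Carbonation is complete: Sep 13, 2019 + 9 days = Sep 22, 2019.

Sunday, September 22, 2019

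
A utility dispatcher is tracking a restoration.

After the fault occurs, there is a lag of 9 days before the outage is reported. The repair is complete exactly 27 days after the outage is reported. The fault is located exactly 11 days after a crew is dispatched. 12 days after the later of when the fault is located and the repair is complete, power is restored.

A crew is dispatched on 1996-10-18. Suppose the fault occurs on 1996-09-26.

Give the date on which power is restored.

A crew is dispatched: Oct 18, 1996.
The fault is located: Oct 18, 1996 + 11 days = Oct 29, 1996.
The fault occurs: Sep 26, 1996.
The outage is reported: Sep 26, 1996 + 9 days = Oct 5, 1996.
The repair is complete: Oct 5, 1996 + 27 days = Nov 1, 1996.
Both prerequisites met — the fault is located (Oct 29, 1996), the repair is complete (Nov 1, 1996); the later is Nov 1, 1996.
Power is restored: Nov 1, 1996 + 12 days = Nov 13, 1996.

1996-11-13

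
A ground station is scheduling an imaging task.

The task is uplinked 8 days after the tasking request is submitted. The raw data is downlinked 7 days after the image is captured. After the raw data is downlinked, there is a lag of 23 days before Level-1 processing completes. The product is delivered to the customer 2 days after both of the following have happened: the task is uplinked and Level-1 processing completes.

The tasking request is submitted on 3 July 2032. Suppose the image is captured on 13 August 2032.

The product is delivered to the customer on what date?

The tasking request is submitted: Jul 3, 2032.
The task is uplinked: Jul 3, 2032 + 8 days = Jul 11, 2032.
The image is captured: Aug 13, 2032.
The raw data is downlinked: Aug 13, 2032 + 7 days = Aug 20, 2032.
Level-1 processing completes: Aug 20, 2032 + 23 days = Sep 12, 2032.
Both prerequisites met — the task is uplinked (Jul 11, 2032), Level-1 processing completes (Sep 12, 2032); the later is Sep 12, 2032.
The product is delivered to the customer: Sep 12, 2032 + 2 days = Sep 14, 2032.

14 September 2032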